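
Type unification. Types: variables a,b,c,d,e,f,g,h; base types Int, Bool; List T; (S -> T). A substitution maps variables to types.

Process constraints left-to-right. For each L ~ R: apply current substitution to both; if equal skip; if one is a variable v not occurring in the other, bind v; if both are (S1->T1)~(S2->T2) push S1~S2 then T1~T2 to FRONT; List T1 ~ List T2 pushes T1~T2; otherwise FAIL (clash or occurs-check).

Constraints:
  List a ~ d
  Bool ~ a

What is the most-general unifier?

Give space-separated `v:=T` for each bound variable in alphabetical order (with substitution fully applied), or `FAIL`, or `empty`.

step 1: unify List a ~ d  [subst: {-} | 1 pending]
  bind d := List a
step 2: unify Bool ~ a  [subst: {d:=List a} | 0 pending]
  bind a := Bool

Answer: a:=Bool d:=List Bool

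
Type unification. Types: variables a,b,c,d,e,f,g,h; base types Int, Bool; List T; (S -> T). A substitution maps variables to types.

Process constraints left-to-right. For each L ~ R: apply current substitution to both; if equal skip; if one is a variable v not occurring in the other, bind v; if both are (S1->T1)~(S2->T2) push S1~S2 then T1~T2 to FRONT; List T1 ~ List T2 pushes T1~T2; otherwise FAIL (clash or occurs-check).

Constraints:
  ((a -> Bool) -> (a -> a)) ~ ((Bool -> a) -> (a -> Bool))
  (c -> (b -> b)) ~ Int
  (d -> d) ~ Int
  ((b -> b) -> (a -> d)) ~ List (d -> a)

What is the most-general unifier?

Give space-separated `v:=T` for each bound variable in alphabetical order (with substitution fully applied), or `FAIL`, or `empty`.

step 1: unify ((a -> Bool) -> (a -> a)) ~ ((Bool -> a) -> (a -> Bool))  [subst: {-} | 3 pending]
  -> decompose arrow: push (a -> Bool)~(Bool -> a), (a -> a)~(a -> Bool)
step 2: unify (a -> Bool) ~ (Bool -> a)  [subst: {-} | 4 pending]
  -> decompose arrow: push a~Bool, Bool~a
step 3: unify a ~ Bool  [subst: {-} | 5 pending]
  bind a := Bool
step 4: unify Bool ~ Bool  [subst: {a:=Bool} | 4 pending]
  -> identical, skip
step 5: unify (Bool -> Bool) ~ (Bool -> Bool)  [subst: {a:=Bool} | 3 pending]
  -> identical, skip
step 6: unify (c -> (b -> b)) ~ Int  [subst: {a:=Bool} | 2 pending]
  clash: (c -> (b -> b)) vs Int

Answer: FAIL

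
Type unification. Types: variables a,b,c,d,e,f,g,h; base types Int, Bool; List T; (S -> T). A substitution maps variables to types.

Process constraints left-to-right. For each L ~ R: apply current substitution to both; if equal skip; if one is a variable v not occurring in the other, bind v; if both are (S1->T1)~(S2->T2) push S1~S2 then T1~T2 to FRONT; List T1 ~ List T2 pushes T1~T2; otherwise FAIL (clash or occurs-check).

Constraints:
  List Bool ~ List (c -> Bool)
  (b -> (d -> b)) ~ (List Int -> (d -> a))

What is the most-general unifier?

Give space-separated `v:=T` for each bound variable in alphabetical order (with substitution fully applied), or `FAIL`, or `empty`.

Answer: FAIL

Derivation:
step 1: unify List Bool ~ List (c -> Bool)  [subst: {-} | 1 pending]
  -> decompose List: push Bool~(c -> Bool)
step 2: unify Bool ~ (c -> Bool)  [subst: {-} | 1 pending]
  clash: Bool vs (c -> Bool)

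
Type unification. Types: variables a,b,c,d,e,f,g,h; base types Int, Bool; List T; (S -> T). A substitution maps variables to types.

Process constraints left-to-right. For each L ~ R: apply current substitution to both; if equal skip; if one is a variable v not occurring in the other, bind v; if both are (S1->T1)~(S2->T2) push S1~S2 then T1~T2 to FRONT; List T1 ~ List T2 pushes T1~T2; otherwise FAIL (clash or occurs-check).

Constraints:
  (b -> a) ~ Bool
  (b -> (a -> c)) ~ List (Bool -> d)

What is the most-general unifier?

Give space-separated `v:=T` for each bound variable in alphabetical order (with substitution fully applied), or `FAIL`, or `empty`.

Answer: FAIL

Derivation:
step 1: unify (b -> a) ~ Bool  [subst: {-} | 1 pending]
  clash: (b -> a) vs Bool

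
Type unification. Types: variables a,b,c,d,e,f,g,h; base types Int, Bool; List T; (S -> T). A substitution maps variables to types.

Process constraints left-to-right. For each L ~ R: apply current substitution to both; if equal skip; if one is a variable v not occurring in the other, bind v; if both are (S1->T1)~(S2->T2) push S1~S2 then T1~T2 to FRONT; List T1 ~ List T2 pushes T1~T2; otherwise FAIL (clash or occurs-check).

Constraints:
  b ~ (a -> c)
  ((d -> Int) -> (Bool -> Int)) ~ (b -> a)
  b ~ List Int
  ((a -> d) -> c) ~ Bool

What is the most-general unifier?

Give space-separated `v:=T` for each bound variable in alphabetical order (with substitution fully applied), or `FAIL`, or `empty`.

Answer: FAIL

Derivation:
step 1: unify b ~ (a -> c)  [subst: {-} | 3 pending]
  bind b := (a -> c)
step 2: unify ((d -> Int) -> (Bool -> Int)) ~ ((a -> c) -> a)  [subst: {b:=(a -> c)} | 2 pending]
  -> decompose arrow: push (d -> Int)~(a -> c), (Bool -> Int)~a
step 3: unify (d -> Int) ~ (a -> c)  [subst: {b:=(a -> c)} | 3 pending]
  -> decompose arrow: push d~a, Int~c
step 4: unify d ~ a  [subst: {b:=(a -> c)} | 4 pending]
  bind d := a
step 5: unify Int ~ c  [subst: {b:=(a -> c), d:=a} | 3 pending]
  bind c := Int
step 6: unify (Bool -> Int) ~ a  [subst: {b:=(a -> c), d:=a, c:=Int} | 2 pending]
  bind a := (Bool -> Int)
step 7: unify ((Bool -> Int) -> Int) ~ List Int  [subst: {b:=(a -> c), d:=a, c:=Int, a:=(Bool -> Int)} | 1 pending]
  clash: ((Bool -> Int) -> Int) vs List Int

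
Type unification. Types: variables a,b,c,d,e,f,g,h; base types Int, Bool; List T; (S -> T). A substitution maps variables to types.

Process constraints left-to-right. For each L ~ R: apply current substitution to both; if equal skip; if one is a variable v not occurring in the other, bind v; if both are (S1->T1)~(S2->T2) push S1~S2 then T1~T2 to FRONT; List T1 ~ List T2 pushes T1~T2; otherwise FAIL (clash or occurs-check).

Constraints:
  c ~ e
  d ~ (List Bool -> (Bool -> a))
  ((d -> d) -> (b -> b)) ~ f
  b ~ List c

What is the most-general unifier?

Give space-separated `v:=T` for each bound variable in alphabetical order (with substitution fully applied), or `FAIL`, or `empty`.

step 1: unify c ~ e  [subst: {-} | 3 pending]
  bind c := e
step 2: unify d ~ (List Bool -> (Bool -> a))  [subst: {c:=e} | 2 pending]
  bind d := (List Bool -> (Bool -> a))
step 3: unify (((List Bool -> (Bool -> a)) -> (List Bool -> (Bool -> a))) -> (b -> b)) ~ f  [subst: {c:=e, d:=(List Bool -> (Bool -> a))} | 1 pending]
  bind f := (((List Bool -> (Bool -> a)) -> (List Bool -> (Bool -> a))) -> (b -> b))
step 4: unify b ~ List e  [subst: {c:=e, d:=(List Bool -> (Bool -> a)), f:=(((List Bool -> (Bool -> a)) -> (List Bool -> (Bool -> a))) -> (b -> b))} | 0 pending]
  bind b := List e

Answer: b:=List e c:=e d:=(List Bool -> (Bool -> a)) f:=(((List Bool -> (Bool -> a)) -> (List Bool -> (Bool -> a))) -> (List e -> List e))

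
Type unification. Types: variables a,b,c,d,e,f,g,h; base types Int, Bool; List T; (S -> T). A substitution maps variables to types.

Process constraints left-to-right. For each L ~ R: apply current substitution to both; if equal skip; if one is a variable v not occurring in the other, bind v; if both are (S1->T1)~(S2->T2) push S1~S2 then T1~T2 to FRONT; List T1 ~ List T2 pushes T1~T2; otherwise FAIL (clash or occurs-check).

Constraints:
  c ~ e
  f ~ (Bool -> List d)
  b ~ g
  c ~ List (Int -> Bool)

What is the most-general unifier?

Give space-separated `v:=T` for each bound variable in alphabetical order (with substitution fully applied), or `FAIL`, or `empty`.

step 1: unify c ~ e  [subst: {-} | 3 pending]
  bind c := e
step 2: unify f ~ (Bool -> List d)  [subst: {c:=e} | 2 pending]
  bind f := (Bool -> List d)
step 3: unify b ~ g  [subst: {c:=e, f:=(Bool -> List d)} | 1 pending]
  bind b := g
step 4: unify e ~ List (Int -> Bool)  [subst: {c:=e, f:=(Bool -> List d), b:=g} | 0 pending]
  bind e := List (Int -> Bool)

Answer: b:=g c:=List (Int -> Bool) e:=List (Int -> Bool) f:=(Bool -> List d)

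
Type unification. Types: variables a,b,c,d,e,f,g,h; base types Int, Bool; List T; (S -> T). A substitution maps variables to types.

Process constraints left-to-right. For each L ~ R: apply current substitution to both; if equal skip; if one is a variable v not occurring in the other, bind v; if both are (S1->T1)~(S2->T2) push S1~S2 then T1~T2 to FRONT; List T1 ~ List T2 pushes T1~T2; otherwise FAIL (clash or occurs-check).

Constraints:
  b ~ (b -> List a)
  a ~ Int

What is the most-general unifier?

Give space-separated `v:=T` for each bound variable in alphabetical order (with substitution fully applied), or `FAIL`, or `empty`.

step 1: unify b ~ (b -> List a)  [subst: {-} | 1 pending]
  occurs-check fail: b in (b -> List a)

Answer: FAIL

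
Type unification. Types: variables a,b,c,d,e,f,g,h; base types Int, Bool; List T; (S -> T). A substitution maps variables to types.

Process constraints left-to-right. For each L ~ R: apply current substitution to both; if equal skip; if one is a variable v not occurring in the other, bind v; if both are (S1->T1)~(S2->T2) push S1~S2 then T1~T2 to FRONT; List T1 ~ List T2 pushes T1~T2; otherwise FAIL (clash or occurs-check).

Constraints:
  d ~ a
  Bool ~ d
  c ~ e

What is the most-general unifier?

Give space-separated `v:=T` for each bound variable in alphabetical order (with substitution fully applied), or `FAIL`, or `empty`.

step 1: unify d ~ a  [subst: {-} | 2 pending]
  bind d := a
step 2: unify Bool ~ a  [subst: {d:=a} | 1 pending]
  bind a := Bool
step 3: unify c ~ e  [subst: {d:=a, a:=Bool} | 0 pending]
  bind c := e

Answer: a:=Bool c:=e d:=Bool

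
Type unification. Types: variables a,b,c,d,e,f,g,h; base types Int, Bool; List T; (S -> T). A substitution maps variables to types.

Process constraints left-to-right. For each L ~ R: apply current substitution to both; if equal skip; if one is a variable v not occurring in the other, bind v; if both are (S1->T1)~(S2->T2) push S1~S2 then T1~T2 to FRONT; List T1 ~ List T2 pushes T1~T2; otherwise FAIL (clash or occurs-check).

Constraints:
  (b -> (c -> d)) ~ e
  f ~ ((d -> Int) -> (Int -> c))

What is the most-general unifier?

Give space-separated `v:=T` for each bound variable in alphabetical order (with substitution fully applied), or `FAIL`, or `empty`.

step 1: unify (b -> (c -> d)) ~ e  [subst: {-} | 1 pending]
  bind e := (b -> (c -> d))
step 2: unify f ~ ((d -> Int) -> (Int -> c))  [subst: {e:=(b -> (c -> d))} | 0 pending]
  bind f := ((d -> Int) -> (Int -> c))

Answer: e:=(b -> (c -> d)) f:=((d -> Int) -> (Int -> c))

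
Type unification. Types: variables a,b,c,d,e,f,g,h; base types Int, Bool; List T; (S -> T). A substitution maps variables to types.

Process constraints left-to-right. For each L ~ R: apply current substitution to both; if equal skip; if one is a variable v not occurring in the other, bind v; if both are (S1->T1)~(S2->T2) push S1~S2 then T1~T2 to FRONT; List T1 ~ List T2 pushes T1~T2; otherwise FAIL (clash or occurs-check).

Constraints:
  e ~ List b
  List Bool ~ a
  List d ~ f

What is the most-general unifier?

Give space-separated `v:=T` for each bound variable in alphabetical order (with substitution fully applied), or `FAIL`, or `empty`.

Answer: a:=List Bool e:=List b f:=List d

Derivation:
step 1: unify e ~ List b  [subst: {-} | 2 pending]
  bind e := List b
step 2: unify List Bool ~ a  [subst: {e:=List b} | 1 pending]
  bind a := List Bool
step 3: unify List d ~ f  [subst: {e:=List b, a:=List Bool} | 0 pending]
  bind f := List d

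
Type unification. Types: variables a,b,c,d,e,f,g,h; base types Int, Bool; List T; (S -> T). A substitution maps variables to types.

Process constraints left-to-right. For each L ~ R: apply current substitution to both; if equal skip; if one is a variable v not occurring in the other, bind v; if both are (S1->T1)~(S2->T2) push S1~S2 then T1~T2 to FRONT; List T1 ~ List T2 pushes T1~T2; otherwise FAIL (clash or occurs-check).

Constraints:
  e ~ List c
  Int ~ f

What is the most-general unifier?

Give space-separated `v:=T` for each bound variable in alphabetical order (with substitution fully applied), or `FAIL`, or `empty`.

Answer: e:=List c f:=Int

Derivation:
step 1: unify e ~ List c  [subst: {-} | 1 pending]
  bind e := List c
step 2: unify Int ~ f  [subst: {e:=List c} | 0 pending]
  bind f := Int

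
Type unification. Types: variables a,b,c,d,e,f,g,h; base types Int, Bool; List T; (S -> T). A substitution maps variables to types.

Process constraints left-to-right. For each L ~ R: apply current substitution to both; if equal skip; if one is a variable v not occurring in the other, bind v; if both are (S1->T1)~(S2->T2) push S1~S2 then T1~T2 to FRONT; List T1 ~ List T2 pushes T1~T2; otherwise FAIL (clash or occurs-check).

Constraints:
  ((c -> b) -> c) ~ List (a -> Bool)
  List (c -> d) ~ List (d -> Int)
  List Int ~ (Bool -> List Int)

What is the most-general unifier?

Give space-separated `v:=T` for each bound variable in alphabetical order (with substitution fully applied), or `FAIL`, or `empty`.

step 1: unify ((c -> b) -> c) ~ List (a -> Bool)  [subst: {-} | 2 pending]
  clash: ((c -> b) -> c) vs List (a -> Bool)

Answer: FAIL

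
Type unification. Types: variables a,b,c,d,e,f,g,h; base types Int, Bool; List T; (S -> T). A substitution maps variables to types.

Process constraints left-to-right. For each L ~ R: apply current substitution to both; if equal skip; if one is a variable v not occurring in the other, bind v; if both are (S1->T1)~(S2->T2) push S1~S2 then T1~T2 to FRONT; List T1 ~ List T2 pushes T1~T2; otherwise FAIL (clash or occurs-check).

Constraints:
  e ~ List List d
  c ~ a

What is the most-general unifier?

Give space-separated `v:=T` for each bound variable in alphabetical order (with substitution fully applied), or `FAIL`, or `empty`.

step 1: unify e ~ List List d  [subst: {-} | 1 pending]
  bind e := List List d
step 2: unify c ~ a  [subst: {e:=List List d} | 0 pending]
  bind c := a

Answer: c:=a e:=List List d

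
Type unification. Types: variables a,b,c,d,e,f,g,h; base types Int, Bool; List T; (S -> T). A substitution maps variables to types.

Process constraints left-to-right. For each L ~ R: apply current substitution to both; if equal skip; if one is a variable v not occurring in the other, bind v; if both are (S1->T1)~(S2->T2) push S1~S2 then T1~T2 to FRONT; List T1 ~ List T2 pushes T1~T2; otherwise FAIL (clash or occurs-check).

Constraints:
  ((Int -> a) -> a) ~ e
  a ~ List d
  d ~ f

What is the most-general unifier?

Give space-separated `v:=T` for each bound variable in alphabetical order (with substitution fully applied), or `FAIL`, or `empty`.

step 1: unify ((Int -> a) -> a) ~ e  [subst: {-} | 2 pending]
  bind e := ((Int -> a) -> a)
step 2: unify a ~ List d  [subst: {e:=((Int -> a) -> a)} | 1 pending]
  bind a := List d
step 3: unify d ~ f  [subst: {e:=((Int -> a) -> a), a:=List d} | 0 pending]
  bind d := f

Answer: a:=List f d:=f e:=((Int -> List f) -> List f)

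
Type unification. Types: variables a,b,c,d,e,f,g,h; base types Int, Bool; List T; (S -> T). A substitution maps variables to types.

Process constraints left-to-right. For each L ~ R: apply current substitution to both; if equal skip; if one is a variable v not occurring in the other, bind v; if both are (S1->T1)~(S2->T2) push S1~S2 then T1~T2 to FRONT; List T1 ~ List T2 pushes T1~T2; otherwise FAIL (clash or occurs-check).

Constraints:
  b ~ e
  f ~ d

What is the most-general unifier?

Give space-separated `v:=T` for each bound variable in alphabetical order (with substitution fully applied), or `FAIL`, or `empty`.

step 1: unify b ~ e  [subst: {-} | 1 pending]
  bind b := e
step 2: unify f ~ d  [subst: {b:=e} | 0 pending]
  bind f := d

Answer: b:=e f:=d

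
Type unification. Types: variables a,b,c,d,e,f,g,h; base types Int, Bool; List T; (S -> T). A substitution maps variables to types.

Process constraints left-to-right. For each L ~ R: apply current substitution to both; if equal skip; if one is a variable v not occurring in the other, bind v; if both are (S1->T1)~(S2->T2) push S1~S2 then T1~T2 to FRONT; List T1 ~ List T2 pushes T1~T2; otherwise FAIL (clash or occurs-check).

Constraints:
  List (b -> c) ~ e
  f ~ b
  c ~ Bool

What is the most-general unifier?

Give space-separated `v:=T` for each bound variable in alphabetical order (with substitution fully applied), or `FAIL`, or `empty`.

Answer: c:=Bool e:=List (b -> Bool) f:=b

Derivation:
step 1: unify List (b -> c) ~ e  [subst: {-} | 2 pending]
  bind e := List (b -> c)
step 2: unify f ~ b  [subst: {e:=List (b -> c)} | 1 pending]
  bind f := b
step 3: unify c ~ Bool  [subst: {e:=List (b -> c), f:=b} | 0 pending]
  bind c := Bool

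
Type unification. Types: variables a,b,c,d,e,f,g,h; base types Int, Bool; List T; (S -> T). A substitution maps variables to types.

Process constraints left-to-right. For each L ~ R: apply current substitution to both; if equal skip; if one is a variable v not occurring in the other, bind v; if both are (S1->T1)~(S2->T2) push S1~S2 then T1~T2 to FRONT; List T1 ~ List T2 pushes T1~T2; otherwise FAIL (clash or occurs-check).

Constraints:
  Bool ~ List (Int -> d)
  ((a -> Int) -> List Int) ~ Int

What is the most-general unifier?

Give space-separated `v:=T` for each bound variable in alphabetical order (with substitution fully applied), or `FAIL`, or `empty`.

Answer: FAIL

Derivation:
step 1: unify Bool ~ List (Int -> d)  [subst: {-} | 1 pending]
  clash: Bool vs List (Int -> d)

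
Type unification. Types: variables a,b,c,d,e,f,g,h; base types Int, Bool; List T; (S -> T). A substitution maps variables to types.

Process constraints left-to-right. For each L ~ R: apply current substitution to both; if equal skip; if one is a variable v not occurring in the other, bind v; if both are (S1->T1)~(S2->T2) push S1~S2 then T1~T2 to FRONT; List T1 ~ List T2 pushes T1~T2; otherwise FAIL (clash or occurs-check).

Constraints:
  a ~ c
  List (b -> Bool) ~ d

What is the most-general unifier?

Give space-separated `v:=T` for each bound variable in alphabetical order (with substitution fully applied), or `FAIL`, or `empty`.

Answer: a:=c d:=List (b -> Bool)

Derivation:
step 1: unify a ~ c  [subst: {-} | 1 pending]
  bind a := c
step 2: unify List (b -> Bool) ~ d  [subst: {a:=c} | 0 pending]
  bind d := List (b -> Bool)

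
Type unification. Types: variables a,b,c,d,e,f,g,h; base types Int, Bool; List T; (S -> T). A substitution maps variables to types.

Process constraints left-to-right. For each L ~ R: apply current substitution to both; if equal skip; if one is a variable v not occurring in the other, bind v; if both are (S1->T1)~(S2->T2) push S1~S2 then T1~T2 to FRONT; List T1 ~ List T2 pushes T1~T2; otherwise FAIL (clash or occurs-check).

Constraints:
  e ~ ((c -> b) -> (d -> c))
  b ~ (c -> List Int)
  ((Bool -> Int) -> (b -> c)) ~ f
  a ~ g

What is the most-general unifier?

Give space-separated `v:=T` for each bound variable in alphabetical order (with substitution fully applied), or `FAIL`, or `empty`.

Answer: a:=g b:=(c -> List Int) e:=((c -> (c -> List Int)) -> (d -> c)) f:=((Bool -> Int) -> ((c -> List Int) -> c))

Derivation:
step 1: unify e ~ ((c -> b) -> (d -> c))  [subst: {-} | 3 pending]
  bind e := ((c -> b) -> (d -> c))
step 2: unify b ~ (c -> List Int)  [subst: {e:=((c -> b) -> (d -> c))} | 2 pending]
  bind b := (c -> List Int)
step 3: unify ((Bool -> Int) -> ((c -> List Int) -> c)) ~ f  [subst: {e:=((c -> b) -> (d -> c)), b:=(c -> List Int)} | 1 pending]
  bind f := ((Bool -> Int) -> ((c -> List Int) -> c))
step 4: unify a ~ g  [subst: {e:=((c -> b) -> (d -> c)), b:=(c -> List Int), f:=((Bool -> Int) -> ((c -> List Int) -> c))} | 0 pending]
  bind a := g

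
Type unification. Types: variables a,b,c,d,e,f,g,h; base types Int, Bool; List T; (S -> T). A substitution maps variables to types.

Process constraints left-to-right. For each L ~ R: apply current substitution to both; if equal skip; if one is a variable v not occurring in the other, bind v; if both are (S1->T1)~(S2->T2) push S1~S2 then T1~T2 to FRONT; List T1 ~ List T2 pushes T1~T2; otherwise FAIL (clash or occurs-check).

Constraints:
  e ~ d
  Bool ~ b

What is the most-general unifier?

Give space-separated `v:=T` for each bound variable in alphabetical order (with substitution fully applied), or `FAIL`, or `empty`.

step 1: unify e ~ d  [subst: {-} | 1 pending]
  bind e := d
step 2: unify Bool ~ b  [subst: {e:=d} | 0 pending]
  bind b := Bool

Answer: b:=Bool e:=d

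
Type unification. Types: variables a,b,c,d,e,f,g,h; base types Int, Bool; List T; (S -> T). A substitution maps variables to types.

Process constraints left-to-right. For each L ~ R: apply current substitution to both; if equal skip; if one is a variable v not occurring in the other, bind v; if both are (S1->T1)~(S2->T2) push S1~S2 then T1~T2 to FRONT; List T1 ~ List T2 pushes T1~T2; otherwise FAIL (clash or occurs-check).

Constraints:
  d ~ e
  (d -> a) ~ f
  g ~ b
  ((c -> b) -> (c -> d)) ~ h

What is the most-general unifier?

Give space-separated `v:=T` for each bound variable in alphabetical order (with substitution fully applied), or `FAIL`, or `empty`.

step 1: unify d ~ e  [subst: {-} | 3 pending]
  bind d := e
step 2: unify (e -> a) ~ f  [subst: {d:=e} | 2 pending]
  bind f := (e -> a)
step 3: unify g ~ b  [subst: {d:=e, f:=(e -> a)} | 1 pending]
  bind g := b
step 4: unify ((c -> b) -> (c -> e)) ~ h  [subst: {d:=e, f:=(e -> a), g:=b} | 0 pending]
  bind h := ((c -> b) -> (c -> e))

Answer: d:=e f:=(e -> a) g:=b h:=((c -> b) -> (c -> e))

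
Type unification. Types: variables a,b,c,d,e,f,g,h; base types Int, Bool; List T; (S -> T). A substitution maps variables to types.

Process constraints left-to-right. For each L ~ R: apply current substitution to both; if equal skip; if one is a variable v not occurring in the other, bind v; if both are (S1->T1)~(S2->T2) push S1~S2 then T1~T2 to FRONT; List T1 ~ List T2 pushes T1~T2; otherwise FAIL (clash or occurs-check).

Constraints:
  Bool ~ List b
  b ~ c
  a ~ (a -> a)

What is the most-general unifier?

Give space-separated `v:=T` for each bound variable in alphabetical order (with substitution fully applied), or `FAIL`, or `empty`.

step 1: unify Bool ~ List b  [subst: {-} | 2 pending]
  clash: Bool vs List b

Answer: FAIL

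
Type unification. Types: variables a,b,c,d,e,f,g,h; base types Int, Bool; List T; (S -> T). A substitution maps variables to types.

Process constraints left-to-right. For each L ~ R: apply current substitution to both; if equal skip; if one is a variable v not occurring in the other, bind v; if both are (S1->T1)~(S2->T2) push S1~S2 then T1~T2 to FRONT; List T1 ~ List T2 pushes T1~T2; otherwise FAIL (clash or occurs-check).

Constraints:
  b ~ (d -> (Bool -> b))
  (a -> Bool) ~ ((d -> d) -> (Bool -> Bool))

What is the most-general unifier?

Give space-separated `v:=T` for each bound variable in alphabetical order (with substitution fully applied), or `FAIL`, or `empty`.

step 1: unify b ~ (d -> (Bool -> b))  [subst: {-} | 1 pending]
  occurs-check fail: b in (d -> (Bool -> b))

Answer: FAIL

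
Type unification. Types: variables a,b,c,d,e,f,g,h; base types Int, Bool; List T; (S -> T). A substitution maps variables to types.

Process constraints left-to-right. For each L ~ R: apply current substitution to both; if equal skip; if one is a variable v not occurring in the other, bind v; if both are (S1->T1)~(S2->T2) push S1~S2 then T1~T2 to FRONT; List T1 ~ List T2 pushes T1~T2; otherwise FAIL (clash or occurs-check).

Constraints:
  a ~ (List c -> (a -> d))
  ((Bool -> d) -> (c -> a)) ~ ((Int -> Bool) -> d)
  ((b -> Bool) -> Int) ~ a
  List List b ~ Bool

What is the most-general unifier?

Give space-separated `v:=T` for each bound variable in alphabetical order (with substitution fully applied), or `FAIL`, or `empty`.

step 1: unify a ~ (List c -> (a -> d))  [subst: {-} | 3 pending]
  occurs-check fail: a in (List c -> (a -> d))

Answer: FAIL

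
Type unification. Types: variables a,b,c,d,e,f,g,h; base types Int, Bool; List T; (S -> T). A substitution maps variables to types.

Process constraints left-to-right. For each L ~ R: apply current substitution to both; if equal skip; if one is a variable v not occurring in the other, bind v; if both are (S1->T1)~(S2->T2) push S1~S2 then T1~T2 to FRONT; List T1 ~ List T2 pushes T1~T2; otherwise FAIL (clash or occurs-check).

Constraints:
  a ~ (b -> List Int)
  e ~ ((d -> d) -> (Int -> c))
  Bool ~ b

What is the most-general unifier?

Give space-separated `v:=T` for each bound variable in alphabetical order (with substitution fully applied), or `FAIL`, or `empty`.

step 1: unify a ~ (b -> List Int)  [subst: {-} | 2 pending]
  bind a := (b -> List Int)
step 2: unify e ~ ((d -> d) -> (Int -> c))  [subst: {a:=(b -> List Int)} | 1 pending]
  bind e := ((d -> d) -> (Int -> c))
step 3: unify Bool ~ b  [subst: {a:=(b -> List Int), e:=((d -> d) -> (Int -> c))} | 0 pending]
  bind b := Bool

Answer: a:=(Bool -> List Int) b:=Bool e:=((d -> d) -> (Int -> c))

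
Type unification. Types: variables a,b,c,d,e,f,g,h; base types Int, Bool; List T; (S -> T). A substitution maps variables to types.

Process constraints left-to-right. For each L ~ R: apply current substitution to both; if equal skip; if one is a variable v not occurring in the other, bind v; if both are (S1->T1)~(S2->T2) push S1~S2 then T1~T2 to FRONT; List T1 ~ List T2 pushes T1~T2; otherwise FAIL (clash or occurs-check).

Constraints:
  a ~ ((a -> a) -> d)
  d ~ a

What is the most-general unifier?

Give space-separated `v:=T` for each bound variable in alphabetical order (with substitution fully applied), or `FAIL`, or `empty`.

step 1: unify a ~ ((a -> a) -> d)  [subst: {-} | 1 pending]
  occurs-check fail: a in ((a -> a) -> d)

Answer: FAIL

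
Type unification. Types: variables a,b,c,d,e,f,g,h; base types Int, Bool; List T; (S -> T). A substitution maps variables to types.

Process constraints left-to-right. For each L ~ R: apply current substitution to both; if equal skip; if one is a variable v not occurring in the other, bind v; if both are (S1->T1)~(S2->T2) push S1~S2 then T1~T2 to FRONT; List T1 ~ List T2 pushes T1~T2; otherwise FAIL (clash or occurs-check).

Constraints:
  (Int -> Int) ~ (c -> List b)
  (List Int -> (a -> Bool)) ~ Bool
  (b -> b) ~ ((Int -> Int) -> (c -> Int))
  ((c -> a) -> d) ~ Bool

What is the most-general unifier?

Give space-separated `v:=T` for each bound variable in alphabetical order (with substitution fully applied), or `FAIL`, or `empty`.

Answer: FAIL

Derivation:
step 1: unify (Int -> Int) ~ (c -> List b)  [subst: {-} | 3 pending]
  -> decompose arrow: push Int~c, Int~List b
step 2: unify Int ~ c  [subst: {-} | 4 pending]
  bind c := Int
step 3: unify Int ~ List b  [subst: {c:=Int} | 3 pending]
  clash: Int vs List b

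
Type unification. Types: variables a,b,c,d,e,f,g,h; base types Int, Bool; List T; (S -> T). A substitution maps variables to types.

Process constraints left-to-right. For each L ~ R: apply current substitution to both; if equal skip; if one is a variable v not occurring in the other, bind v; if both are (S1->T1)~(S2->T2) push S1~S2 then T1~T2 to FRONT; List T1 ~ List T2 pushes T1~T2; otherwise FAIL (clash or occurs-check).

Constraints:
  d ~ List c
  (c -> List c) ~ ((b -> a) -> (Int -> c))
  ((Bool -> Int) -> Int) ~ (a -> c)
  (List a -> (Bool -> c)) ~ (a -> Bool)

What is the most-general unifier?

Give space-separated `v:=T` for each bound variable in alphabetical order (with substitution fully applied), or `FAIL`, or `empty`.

Answer: FAIL

Derivation:
step 1: unify d ~ List c  [subst: {-} | 3 pending]
  bind d := List c
step 2: unify (c -> List c) ~ ((b -> a) -> (Int -> c))  [subst: {d:=List c} | 2 pending]
  -> decompose arrow: push c~(b -> a), List c~(Int -> c)
step 3: unify c ~ (b -> a)  [subst: {d:=List c} | 3 pending]
  bind c := (b -> a)
step 4: unify List (b -> a) ~ (Int -> (b -> a))  [subst: {d:=List c, c:=(b -> a)} | 2 pending]
  clash: List (b -> a) vs (Int -> (b -> a))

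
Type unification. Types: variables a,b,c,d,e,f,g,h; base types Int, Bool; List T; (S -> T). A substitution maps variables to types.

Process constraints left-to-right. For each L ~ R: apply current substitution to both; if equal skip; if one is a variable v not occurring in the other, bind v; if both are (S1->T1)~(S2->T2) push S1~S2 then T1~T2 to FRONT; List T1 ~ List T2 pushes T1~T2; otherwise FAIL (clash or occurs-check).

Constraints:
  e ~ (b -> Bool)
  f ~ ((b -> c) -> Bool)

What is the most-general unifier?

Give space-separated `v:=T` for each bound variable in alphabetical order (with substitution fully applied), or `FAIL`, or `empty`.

Answer: e:=(b -> Bool) f:=((b -> c) -> Bool)

Derivation:
step 1: unify e ~ (b -> Bool)  [subst: {-} | 1 pending]
  bind e := (b -> Bool)
step 2: unify f ~ ((b -> c) -> Bool)  [subst: {e:=(b -> Bool)} | 0 pending]
  bind f := ((b -> c) -> Bool)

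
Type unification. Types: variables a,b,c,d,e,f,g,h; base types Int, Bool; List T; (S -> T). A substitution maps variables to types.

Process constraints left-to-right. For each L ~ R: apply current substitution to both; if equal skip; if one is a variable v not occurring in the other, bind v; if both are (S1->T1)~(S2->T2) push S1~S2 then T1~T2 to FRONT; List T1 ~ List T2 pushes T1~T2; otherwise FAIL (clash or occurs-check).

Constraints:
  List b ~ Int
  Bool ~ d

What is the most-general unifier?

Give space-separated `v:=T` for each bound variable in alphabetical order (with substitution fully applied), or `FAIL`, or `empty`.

step 1: unify List b ~ Int  [subst: {-} | 1 pending]
  clash: List b vs Int

Answer: FAIL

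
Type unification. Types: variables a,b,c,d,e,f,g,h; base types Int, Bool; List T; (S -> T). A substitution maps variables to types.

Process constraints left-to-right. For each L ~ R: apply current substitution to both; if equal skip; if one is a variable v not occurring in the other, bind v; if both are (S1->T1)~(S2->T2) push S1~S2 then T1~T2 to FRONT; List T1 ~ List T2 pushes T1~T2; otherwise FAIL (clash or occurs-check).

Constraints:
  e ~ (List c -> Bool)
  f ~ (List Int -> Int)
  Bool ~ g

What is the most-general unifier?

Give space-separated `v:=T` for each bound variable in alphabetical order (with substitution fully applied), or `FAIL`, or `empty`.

Answer: e:=(List c -> Bool) f:=(List Int -> Int) g:=Bool

Derivation:
step 1: unify e ~ (List c -> Bool)  [subst: {-} | 2 pending]
  bind e := (List c -> Bool)
step 2: unify f ~ (List Int -> Int)  [subst: {e:=(List c -> Bool)} | 1 pending]
  bind f := (List Int -> Int)
step 3: unify Bool ~ g  [subst: {e:=(List c -> Bool), f:=(List Int -> Int)} | 0 pending]
  bind g := Bool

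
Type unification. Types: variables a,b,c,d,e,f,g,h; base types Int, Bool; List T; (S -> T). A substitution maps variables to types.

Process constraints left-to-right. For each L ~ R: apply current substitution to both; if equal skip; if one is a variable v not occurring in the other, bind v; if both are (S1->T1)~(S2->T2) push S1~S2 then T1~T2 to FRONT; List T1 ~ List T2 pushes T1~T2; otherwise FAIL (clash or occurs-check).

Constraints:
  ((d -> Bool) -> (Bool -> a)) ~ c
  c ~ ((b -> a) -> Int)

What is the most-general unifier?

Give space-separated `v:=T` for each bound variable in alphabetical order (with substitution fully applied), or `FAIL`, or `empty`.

Answer: FAIL

Derivation:
step 1: unify ((d -> Bool) -> (Bool -> a)) ~ c  [subst: {-} | 1 pending]
  bind c := ((d -> Bool) -> (Bool -> a))
step 2: unify ((d -> Bool) -> (Bool -> a)) ~ ((b -> a) -> Int)  [subst: {c:=((d -> Bool) -> (Bool -> a))} | 0 pending]
  -> decompose arrow: push (d -> Bool)~(b -> a), (Bool -> a)~Int
step 3: unify (d -> Bool) ~ (b -> a)  [subst: {c:=((d -> Bool) -> (Bool -> a))} | 1 pending]
  -> decompose arrow: push d~b, Bool~a
step 4: unify d ~ b  [subst: {c:=((d -> Bool) -> (Bool -> a))} | 2 pending]
  bind d := b
step 5: unify Bool ~ a  [subst: {c:=((d -> Bool) -> (Bool -> a)), d:=b} | 1 pending]
  bind a := Bool
step 6: unify (Bool -> Bool) ~ Int  [subst: {c:=((d -> Bool) -> (Bool -> a)), d:=b, a:=Bool} | 0 pending]
  clash: (Bool -> Bool) vs Int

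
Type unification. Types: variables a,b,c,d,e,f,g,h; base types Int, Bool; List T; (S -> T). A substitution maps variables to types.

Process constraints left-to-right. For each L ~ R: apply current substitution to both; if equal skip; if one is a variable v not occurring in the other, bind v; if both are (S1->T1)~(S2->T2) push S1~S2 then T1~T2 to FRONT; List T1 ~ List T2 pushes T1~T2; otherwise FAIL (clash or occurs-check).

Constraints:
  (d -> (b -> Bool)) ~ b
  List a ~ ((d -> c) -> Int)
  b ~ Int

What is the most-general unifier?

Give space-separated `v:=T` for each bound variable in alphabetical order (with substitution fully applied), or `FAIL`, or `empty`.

step 1: unify (d -> (b -> Bool)) ~ b  [subst: {-} | 2 pending]
  occurs-check fail

Answer: FAIL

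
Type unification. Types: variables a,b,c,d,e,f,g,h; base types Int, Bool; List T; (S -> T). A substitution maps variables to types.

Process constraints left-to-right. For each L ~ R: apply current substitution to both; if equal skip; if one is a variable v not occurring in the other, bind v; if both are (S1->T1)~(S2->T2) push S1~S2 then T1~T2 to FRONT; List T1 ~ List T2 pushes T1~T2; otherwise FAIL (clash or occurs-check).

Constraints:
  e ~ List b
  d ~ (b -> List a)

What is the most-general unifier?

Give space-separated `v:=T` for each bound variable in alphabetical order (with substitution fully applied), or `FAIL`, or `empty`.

step 1: unify e ~ List b  [subst: {-} | 1 pending]
  bind e := List b
step 2: unify d ~ (b -> List a)  [subst: {e:=List b} | 0 pending]
  bind d := (b -> List a)

Answer: d:=(b -> List a) e:=List b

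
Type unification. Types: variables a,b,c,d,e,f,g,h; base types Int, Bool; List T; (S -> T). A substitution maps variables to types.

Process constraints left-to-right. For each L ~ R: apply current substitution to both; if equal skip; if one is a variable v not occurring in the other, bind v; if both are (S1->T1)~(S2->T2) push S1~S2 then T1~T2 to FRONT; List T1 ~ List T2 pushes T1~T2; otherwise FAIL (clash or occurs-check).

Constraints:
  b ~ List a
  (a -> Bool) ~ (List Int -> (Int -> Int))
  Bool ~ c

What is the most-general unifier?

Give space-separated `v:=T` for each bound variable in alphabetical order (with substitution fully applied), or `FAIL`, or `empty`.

Answer: FAIL

Derivation:
step 1: unify b ~ List a  [subst: {-} | 2 pending]
  bind b := List a
step 2: unify (a -> Bool) ~ (List Int -> (Int -> Int))  [subst: {b:=List a} | 1 pending]
  -> decompose arrow: push a~List Int, Bool~(Int -> Int)
step 3: unify a ~ List Int  [subst: {b:=List a} | 2 pending]
  bind a := List Int
step 4: unify Bool ~ (Int -> Int)  [subst: {b:=List a, a:=List Int} | 1 pending]
  clash: Bool vs (Int -> Int)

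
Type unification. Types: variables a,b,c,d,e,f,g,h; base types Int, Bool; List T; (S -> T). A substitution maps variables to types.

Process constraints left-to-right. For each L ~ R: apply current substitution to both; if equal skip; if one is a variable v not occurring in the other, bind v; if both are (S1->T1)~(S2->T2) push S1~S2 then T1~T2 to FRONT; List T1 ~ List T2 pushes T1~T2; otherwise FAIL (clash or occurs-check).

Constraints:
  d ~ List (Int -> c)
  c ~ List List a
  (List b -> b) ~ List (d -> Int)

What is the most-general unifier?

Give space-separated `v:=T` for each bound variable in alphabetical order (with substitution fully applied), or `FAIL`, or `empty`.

step 1: unify d ~ List (Int -> c)  [subst: {-} | 2 pending]
  bind d := List (Int -> c)
step 2: unify c ~ List List a  [subst: {d:=List (Int -> c)} | 1 pending]
  bind c := List List a
step 3: unify (List b -> b) ~ List (List (Int -> List List a) -> Int)  [subst: {d:=List (Int -> c), c:=List List a} | 0 pending]
  clash: (List b -> b) vs List (List (Int -> List List a) -> Int)

Answer: FAIL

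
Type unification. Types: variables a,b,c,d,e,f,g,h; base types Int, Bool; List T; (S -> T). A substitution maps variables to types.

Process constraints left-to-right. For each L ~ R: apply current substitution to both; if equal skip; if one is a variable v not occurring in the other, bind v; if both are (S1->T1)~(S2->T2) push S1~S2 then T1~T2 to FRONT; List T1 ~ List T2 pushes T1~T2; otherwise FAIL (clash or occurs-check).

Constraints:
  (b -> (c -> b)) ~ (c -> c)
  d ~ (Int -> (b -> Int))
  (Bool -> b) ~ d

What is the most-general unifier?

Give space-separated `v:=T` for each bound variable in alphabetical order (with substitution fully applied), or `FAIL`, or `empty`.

step 1: unify (b -> (c -> b)) ~ (c -> c)  [subst: {-} | 2 pending]
  -> decompose arrow: push b~c, (c -> b)~c
step 2: unify b ~ c  [subst: {-} | 3 pending]
  bind b := c
step 3: unify (c -> c) ~ c  [subst: {b:=c} | 2 pending]
  occurs-check fail

Answer: FAIL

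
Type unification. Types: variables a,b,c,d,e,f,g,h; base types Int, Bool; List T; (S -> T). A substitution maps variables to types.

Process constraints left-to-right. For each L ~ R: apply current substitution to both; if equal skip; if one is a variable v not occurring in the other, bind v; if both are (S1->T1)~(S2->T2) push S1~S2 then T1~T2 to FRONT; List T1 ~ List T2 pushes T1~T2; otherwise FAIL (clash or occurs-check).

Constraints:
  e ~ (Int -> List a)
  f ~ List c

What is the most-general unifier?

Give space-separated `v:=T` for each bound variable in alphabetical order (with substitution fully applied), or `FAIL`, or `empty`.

Answer: e:=(Int -> List a) f:=List c

Derivation:
step 1: unify e ~ (Int -> List a)  [subst: {-} | 1 pending]
  bind e := (Int -> List a)
step 2: unify f ~ List c  [subst: {e:=(Int -> List a)} | 0 pending]
  bind f := List c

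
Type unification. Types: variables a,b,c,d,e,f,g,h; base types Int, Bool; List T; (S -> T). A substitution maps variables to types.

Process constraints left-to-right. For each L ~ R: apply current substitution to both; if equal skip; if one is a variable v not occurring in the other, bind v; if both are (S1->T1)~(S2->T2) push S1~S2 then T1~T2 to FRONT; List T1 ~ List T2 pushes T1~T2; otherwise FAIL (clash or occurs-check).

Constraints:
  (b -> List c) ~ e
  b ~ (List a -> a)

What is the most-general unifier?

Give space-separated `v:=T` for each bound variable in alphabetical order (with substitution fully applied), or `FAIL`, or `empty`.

step 1: unify (b -> List c) ~ e  [subst: {-} | 1 pending]
  bind e := (b -> List c)
step 2: unify b ~ (List a -> a)  [subst: {e:=(b -> List c)} | 0 pending]
  bind b := (List a -> a)

Answer: b:=(List a -> a) e:=((List a -> a) -> List c)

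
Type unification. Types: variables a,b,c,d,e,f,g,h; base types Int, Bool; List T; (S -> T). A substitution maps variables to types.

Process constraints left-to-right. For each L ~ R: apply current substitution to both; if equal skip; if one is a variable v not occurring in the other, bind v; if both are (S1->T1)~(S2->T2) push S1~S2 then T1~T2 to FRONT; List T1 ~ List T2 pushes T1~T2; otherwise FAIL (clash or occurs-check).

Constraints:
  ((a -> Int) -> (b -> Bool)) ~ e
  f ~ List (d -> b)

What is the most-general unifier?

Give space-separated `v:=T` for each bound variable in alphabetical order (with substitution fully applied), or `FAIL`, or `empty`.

Answer: e:=((a -> Int) -> (b -> Bool)) f:=List (d -> b)

Derivation:
step 1: unify ((a -> Int) -> (b -> Bool)) ~ e  [subst: {-} | 1 pending]
  bind e := ((a -> Int) -> (b -> Bool))
step 2: unify f ~ List (d -> b)  [subst: {e:=((a -> Int) -> (b -> Bool))} | 0 pending]
  bind f := List (d -> b)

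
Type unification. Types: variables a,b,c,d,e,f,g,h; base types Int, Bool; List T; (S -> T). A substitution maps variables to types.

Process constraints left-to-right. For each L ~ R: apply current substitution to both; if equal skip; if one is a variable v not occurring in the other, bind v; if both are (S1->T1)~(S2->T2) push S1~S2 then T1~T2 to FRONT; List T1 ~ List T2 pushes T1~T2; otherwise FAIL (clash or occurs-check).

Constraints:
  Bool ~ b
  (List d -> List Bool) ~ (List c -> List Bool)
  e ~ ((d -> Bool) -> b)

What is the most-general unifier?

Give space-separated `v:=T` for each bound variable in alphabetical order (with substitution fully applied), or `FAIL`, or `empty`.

Answer: b:=Bool d:=c e:=((c -> Bool) -> Bool)

Derivation:
step 1: unify Bool ~ b  [subst: {-} | 2 pending]
  bind b := Bool
step 2: unify (List d -> List Bool) ~ (List c -> List Bool)  [subst: {b:=Bool} | 1 pending]
  -> decompose arrow: push List d~List c, List Bool~List Bool
step 3: unify List d ~ List c  [subst: {b:=Bool} | 2 pending]
  -> decompose List: push d~c
step 4: unify d ~ c  [subst: {b:=Bool} | 2 pending]
  bind d := c
step 5: unify List Bool ~ List Bool  [subst: {b:=Bool, d:=c} | 1 pending]
  -> identical, skip
step 6: unify e ~ ((c -> Bool) -> Bool)  [subst: {b:=Bool, d:=c} | 0 pending]
  bind e := ((c -> Bool) -> Bool)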